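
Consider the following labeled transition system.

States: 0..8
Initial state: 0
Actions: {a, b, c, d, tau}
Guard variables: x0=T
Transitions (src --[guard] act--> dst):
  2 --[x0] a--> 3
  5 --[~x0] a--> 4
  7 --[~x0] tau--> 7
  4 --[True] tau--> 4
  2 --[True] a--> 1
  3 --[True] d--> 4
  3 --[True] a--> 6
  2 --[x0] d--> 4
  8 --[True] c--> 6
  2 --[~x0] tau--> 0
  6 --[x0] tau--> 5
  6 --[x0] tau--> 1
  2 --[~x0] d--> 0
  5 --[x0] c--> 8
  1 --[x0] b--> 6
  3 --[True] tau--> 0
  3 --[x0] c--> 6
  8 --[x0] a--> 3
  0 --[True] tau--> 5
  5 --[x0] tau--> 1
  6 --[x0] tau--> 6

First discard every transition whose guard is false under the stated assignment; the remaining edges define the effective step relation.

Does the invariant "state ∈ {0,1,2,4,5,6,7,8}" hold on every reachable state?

Inv-set: {0,1,2,4,5,6,7,8}
R = {0,1,3,4,5,6,8}
  0: ✓
  1: ✓
  3: ✗ unsafe
  4: ✓
  5: ✓
  6: ✓
  8: ✓
witness against invariant: tau·c·a → 3

Answer: INVARIANT VIOLATED at state 3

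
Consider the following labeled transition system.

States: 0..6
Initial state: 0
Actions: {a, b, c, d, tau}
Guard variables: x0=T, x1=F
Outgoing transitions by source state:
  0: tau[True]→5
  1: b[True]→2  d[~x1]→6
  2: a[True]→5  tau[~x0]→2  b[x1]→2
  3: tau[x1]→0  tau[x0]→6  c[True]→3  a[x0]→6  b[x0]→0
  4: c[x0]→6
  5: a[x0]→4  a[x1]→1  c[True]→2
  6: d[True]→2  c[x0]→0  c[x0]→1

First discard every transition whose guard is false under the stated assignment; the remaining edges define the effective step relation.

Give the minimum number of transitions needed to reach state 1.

Answer: 4

Working:
Breadth-first toward 1:
  L0 = {0}
  L1 = {5}
  L2 = {2,4}
  L3 = {6}
  L4 = {1}
depth(1)=4, e.g. tau·a·c·c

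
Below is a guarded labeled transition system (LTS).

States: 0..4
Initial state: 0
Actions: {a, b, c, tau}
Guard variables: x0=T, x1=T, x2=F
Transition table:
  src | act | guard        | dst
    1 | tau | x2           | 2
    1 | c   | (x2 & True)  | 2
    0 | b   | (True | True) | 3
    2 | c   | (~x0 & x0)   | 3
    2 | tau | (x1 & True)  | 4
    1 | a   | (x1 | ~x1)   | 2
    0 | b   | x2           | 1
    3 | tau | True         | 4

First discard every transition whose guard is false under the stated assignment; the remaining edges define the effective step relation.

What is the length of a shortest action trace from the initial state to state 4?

Layered search for 4:
  Layer 0: {0}
  Layer 1: {3}
  Layer 2: {4}
first hit 4 at d=2 via b·tau

Answer: 2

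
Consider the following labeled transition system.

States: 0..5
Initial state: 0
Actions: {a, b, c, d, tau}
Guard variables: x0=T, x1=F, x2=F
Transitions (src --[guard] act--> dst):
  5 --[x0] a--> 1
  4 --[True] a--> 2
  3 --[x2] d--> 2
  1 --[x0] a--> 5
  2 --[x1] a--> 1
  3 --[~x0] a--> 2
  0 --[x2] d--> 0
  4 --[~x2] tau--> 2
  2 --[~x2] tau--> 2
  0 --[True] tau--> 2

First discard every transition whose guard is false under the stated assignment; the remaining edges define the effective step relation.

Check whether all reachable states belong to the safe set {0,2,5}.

Answer: INVARIANT HOLDS

Analysis:
Inv-set: {0,2,5}
Reachable = {0,2}
  0: ✓
  2: ✓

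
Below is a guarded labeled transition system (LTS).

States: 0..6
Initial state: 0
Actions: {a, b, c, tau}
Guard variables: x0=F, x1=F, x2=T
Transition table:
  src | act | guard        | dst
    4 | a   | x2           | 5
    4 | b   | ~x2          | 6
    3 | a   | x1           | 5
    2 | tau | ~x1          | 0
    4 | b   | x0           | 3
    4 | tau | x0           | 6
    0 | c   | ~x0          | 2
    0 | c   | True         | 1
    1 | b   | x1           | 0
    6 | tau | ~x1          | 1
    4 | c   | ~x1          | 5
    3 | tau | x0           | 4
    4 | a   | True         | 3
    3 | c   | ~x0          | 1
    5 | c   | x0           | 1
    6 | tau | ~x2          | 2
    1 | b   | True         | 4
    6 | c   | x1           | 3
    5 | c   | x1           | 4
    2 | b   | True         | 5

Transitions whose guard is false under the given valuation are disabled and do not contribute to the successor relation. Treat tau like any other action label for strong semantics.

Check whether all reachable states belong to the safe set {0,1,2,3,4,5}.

Answer: INVARIANT HOLDS

Trace:
Safe = {0,1,2,3,4,5}
Reachable = {0,1,2,3,4,5}
  0: ✓
  1: ✓
  2: ✓
  3: ✓
  4: ✓
  5: ✓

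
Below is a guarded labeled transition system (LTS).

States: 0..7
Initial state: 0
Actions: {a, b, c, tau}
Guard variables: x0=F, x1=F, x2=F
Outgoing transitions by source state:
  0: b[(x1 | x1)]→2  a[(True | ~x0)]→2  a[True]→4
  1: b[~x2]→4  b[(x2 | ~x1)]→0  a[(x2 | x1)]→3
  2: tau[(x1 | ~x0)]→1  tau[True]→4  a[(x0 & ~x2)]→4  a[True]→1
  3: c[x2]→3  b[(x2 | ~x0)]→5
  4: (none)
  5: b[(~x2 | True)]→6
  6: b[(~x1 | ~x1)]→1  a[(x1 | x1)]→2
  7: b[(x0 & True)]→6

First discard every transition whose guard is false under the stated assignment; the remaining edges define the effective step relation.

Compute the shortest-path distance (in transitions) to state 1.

Answer: 2

Analysis:
Breadth-first toward 1:
  Layer 0: {0}
  Layer 1: {2,4}
  Layer 2: {1}
first hit 1 at d=2 via a·a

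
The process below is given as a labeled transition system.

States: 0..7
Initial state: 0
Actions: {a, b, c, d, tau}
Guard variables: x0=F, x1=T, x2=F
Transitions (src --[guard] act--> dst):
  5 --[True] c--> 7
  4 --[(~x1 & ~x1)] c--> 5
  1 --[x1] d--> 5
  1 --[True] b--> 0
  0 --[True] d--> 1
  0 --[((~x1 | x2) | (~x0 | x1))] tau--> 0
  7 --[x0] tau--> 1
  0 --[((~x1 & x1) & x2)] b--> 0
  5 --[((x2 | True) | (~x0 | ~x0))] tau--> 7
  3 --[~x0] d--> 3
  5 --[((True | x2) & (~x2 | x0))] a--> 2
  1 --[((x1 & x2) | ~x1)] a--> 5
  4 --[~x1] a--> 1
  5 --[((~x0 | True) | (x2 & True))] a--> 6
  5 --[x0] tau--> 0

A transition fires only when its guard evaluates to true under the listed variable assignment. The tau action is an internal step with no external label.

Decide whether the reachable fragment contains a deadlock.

R = {0,1,2,5,6,7}
  0: d→1  tau→0  [deg 2]
  1: b→0  d→5  [deg 2]
  2: ∅  [STUCK]
  5: a→2  a→6  c→7  tau→7  [deg 4]
  6: ∅  [STUCK]
  7: ∅  [STUCK]
trace reaching 2: d·d·a

Answer: DEADLOCK at state 2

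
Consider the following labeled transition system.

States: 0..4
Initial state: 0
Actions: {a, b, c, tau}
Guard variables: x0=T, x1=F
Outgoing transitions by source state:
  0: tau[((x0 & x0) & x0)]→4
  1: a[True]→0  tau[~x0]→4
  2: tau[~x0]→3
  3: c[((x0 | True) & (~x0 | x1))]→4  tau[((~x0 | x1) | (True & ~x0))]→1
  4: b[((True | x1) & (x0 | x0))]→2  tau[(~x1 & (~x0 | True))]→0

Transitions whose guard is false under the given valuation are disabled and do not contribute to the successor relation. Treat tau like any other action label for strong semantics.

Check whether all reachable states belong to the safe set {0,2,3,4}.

Safe = {0,2,3,4}
Reachable = {0,2,4}
  0: ok
  2: ok
  4: ok

Answer: INVARIANT HOLDS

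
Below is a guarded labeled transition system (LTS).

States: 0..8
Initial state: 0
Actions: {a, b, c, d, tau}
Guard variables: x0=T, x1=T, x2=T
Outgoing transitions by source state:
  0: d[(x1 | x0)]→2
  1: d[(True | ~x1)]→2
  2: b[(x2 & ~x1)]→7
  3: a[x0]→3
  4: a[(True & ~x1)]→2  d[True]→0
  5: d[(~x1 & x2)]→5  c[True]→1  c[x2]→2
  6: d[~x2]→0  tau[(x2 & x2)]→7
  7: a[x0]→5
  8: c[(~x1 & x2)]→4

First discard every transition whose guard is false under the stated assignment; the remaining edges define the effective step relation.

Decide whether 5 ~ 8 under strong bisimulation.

Answer: NOT BISIMILAR

Trace:
Compute ~ classes (split until stable):
  round 0: {{0,1,2,3,4,5,6,7,8}}
  round 1: {{0,1,4},{2,8},{3,7},{5},{6}}
  round 2: {{0,1},{2,8},{3},{4},{5},{6},{7}}
Fixed point at round 3; 7 class(es).
class of 5: {5}; class of 8: {2,8}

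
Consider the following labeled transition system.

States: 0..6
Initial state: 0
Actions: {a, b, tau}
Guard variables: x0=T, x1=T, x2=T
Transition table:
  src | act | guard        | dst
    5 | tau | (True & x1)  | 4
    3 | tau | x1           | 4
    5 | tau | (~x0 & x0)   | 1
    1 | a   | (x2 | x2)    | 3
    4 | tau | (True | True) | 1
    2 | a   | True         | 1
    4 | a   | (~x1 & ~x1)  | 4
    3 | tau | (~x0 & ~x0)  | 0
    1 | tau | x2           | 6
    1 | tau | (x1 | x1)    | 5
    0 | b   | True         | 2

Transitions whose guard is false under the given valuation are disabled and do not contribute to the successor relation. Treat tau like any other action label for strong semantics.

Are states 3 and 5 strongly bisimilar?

Answer: BISIMILAR

Analysis:
Compute ~ classes (split until stable):
  P[0] = {{0,1,2,3,4,5,6}}
  P[1] = {{0},{1},{2},{3,4,5},{6}}
  P[2] = {{0},{1},{2},{3,5},{4},{6}}
6 equivalence class(es) (converged in 3)
[3]={3,5}  [5]={3,5}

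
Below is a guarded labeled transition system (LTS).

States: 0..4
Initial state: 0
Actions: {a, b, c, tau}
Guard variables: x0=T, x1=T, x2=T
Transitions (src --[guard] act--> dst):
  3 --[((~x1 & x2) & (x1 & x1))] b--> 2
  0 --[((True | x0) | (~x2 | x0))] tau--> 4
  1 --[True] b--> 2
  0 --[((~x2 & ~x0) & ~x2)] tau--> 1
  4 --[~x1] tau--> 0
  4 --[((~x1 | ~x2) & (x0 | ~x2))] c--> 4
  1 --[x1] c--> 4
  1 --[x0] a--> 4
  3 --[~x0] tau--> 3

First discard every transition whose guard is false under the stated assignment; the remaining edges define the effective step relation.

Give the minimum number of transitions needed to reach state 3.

Answer: UNREACHABLE

Analysis:
BFS to 3:
  L0 = {0}
  L1 = {4}
3 never appears.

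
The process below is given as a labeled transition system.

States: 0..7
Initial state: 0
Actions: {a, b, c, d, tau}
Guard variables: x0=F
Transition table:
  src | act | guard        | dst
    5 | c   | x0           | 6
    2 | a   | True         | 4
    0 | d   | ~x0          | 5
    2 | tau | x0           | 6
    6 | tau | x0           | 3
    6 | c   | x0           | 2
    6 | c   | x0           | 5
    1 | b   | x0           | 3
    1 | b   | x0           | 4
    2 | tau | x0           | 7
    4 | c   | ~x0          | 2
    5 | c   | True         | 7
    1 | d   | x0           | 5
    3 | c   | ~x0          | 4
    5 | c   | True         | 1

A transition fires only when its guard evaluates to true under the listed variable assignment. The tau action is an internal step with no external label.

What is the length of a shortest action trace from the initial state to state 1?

BFS to 1:
  L0 = {0}
  L1 = {5}
  L2 = {1,7}
first hit 1 at d=2 via d·c

Answer: 2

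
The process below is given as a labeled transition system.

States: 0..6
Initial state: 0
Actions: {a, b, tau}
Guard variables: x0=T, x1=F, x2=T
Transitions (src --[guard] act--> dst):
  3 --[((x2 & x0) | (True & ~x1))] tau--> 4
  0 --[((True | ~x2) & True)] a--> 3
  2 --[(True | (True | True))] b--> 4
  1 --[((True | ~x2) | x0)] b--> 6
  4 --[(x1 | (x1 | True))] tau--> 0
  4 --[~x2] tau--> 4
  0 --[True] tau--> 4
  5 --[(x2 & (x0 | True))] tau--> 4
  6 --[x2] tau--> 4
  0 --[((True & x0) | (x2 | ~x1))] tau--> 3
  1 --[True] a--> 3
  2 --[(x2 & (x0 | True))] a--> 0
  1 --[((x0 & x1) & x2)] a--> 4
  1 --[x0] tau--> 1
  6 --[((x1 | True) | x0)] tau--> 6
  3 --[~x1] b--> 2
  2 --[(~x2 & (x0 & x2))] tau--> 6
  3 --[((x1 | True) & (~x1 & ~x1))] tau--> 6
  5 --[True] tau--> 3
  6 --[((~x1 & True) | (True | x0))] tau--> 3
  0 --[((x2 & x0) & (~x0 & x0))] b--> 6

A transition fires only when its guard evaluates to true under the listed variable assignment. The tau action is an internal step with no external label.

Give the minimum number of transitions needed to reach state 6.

Answer: 2

Analysis:
Layered search for 6:
  L0 = {0}
  L1 = {3,4}
  L2 = {2,6}
depth(6)=2, e.g. a·tau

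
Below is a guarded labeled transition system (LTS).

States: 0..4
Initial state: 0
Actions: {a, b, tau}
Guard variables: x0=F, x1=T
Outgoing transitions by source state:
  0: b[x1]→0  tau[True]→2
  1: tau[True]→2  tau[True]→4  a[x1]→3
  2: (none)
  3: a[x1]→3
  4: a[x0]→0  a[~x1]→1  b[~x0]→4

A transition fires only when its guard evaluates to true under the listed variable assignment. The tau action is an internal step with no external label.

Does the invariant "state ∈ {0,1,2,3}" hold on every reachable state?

Answer: INVARIANT HOLDS

Analysis:
Inv-set: {0,1,2,3}
Reachable = {0,2}
  0: safe
  2: safe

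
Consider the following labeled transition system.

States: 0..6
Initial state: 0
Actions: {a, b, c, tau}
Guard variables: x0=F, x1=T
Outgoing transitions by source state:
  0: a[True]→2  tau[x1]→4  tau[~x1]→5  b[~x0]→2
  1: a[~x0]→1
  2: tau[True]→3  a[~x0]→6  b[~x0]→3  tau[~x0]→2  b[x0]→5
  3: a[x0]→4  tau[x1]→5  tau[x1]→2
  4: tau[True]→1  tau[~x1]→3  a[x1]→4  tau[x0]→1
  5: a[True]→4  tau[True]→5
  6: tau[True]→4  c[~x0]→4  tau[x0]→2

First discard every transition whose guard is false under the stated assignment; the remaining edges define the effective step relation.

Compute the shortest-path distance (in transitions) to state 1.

Answer: 2

Working:
Breadth-first toward 1:
  Layer 0: {0}
  Layer 1: {2,4}
  Layer 2: {1,3,6}
depth(1)=2, e.g. tau·tau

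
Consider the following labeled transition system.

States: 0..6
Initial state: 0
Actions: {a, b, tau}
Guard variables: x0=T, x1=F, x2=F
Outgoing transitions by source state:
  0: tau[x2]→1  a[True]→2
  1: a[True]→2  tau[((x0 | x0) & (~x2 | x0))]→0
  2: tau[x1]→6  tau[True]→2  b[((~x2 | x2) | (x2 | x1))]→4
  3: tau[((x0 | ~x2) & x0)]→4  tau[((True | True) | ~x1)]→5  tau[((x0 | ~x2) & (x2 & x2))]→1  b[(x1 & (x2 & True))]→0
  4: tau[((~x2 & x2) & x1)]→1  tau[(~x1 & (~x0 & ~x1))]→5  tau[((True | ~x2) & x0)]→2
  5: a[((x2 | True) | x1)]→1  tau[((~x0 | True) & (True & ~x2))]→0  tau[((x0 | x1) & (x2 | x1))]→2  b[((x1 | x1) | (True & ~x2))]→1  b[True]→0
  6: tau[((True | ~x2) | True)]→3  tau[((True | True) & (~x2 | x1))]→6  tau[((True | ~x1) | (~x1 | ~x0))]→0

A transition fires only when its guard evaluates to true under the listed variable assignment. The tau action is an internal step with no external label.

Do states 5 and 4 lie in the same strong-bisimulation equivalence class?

Answer: NOT BISIMILAR

Trace:
Refine partition for ~:
  round 0: {{0,1,2,3,4,5,6}}
  round 1: {{0},{1},{2},{3,4,6},{5}}
  round 2: {{0},{1},{2},{3},{4},{5},{6}}
7 equivalence class(es) (converged in 3)
class of 5: {5}; class of 4: {4}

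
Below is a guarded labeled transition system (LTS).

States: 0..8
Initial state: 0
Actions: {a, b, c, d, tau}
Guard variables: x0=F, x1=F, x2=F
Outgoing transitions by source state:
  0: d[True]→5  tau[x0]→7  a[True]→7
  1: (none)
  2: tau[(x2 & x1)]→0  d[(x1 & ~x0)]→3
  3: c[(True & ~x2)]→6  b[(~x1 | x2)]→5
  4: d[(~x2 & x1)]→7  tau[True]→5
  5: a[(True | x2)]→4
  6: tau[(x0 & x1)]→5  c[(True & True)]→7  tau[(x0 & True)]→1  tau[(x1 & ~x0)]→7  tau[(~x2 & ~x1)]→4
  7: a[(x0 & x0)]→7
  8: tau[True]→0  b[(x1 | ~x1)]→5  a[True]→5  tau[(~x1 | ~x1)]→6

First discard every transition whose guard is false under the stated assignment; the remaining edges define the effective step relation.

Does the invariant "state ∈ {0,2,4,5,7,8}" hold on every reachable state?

Answer: INVARIANT HOLDS

Working:
Safe = {0,2,4,5,7,8}
R = {0,4,5,7}
  0: safe
  4: safe
  5: safe
  7: safe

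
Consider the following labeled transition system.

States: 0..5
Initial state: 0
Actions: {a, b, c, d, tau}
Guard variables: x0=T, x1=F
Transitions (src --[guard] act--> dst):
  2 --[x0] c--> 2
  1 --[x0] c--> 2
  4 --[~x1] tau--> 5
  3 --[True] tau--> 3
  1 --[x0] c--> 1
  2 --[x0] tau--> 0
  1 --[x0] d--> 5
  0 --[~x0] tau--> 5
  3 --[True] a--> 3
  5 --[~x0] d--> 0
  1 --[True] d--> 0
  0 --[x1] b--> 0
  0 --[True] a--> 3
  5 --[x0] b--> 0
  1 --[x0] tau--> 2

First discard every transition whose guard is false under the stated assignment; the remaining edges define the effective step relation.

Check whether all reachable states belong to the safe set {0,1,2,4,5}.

Answer: INVARIANT VIOLATED at state 3

Working:
Safe = {0,1,2,4,5}
Reachable = {0,3}
  0: ✓
  3: outside
reach 3 via a — violates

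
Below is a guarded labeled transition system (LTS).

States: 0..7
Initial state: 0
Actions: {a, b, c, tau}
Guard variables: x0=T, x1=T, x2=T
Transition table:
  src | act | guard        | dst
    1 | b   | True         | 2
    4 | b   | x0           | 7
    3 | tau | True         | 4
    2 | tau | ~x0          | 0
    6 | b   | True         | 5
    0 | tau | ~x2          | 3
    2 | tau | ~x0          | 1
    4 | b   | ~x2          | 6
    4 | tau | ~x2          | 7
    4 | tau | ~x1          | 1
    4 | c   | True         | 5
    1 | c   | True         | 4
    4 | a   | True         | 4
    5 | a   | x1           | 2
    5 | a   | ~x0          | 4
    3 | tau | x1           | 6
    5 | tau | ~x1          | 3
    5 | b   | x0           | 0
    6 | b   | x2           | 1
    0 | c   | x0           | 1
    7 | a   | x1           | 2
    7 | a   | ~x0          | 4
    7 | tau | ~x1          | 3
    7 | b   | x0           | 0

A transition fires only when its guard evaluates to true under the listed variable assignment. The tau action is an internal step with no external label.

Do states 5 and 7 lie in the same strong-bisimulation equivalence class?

Answer: BISIMILAR

Analysis:
Compute ~ classes (split until stable):
  π0 = {{0,1,2,3,4,5,6,7}}
  π1 = {{0},{1},{2},{3},{4},{5,7},{6}}
7 equivalence class(es) (converged in 2)
5∈{5,7}, 7∈{5,7}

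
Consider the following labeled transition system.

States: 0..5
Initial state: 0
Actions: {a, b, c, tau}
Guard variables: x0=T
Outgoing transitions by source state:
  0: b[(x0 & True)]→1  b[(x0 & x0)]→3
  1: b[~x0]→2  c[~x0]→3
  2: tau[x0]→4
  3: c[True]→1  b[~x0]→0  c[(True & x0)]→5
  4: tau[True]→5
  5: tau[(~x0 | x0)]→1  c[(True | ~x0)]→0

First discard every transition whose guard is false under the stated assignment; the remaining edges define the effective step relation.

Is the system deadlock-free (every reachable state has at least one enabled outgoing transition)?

Answer: DEADLOCK at state 1

Analysis:
R = {0,1,3,5}
  0: b→1  b→3  [deg 2]
  1: ∅  [STUCK]
  3: c→1  c→5  [deg 2]
  5: c→0  tau→1  [deg 2]
trace reaching 1: b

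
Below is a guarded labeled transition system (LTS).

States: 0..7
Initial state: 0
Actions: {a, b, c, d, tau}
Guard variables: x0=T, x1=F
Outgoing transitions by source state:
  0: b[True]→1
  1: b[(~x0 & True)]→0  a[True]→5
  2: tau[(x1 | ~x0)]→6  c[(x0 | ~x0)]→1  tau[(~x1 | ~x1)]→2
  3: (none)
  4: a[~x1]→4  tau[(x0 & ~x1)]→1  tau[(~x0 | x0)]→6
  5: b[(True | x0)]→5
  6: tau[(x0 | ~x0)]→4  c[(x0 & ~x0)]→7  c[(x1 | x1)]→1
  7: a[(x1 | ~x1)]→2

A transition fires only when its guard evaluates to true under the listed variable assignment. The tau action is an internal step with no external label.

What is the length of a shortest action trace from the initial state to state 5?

Breadth-first toward 5:
  Layer 0: {0}
  Layer 1: {1}
  Layer 2: {5}
first hit 5 at d=2 via b·a

Answer: 2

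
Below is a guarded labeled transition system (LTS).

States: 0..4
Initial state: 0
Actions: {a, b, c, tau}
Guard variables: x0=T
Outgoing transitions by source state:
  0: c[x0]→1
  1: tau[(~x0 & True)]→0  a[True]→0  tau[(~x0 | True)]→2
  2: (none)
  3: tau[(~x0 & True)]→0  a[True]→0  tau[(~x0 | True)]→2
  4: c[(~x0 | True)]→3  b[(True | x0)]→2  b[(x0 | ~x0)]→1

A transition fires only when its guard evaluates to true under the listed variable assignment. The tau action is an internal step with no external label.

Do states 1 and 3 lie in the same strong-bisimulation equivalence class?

Answer: BISIMILAR

Analysis:
Refine partition for ~:
  P[0] = {{0,1,2,3,4}}
  P[1] = {{0},{1,3},{2},{4}}
4 equivalence class(es) (converged in 2)
[1]={1,3}  [3]={1,3}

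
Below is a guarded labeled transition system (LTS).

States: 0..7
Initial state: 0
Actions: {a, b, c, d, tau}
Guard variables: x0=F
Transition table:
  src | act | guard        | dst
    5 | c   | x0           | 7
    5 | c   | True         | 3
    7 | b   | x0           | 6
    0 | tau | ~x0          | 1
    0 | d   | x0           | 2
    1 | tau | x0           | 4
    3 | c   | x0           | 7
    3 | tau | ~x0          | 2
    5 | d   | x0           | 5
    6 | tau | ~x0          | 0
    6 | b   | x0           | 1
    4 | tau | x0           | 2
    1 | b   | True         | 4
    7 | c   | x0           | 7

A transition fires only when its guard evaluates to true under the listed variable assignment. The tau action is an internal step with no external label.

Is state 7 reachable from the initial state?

5 transition(s) survive guard evaluation.
depth 0: {0}
depth 1: {1}  total {0,1}
depth 2: {4}  total {0,1,4}
Reachable = {0,1,4}

Answer: UNREACHABLE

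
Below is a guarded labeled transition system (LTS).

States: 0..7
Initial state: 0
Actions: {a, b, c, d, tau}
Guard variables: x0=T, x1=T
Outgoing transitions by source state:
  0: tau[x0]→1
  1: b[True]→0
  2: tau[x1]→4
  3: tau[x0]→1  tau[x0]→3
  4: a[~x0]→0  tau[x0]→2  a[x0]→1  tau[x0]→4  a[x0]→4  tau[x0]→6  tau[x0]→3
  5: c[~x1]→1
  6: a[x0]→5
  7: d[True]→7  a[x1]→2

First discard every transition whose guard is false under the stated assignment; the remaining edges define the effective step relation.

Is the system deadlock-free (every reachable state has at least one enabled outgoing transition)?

Answer: DEADLOCK-FREE

Analysis:
R = {0,1}
  0: tau→1  [1 exit(s)]
  1: b→0  [1 exit(s)]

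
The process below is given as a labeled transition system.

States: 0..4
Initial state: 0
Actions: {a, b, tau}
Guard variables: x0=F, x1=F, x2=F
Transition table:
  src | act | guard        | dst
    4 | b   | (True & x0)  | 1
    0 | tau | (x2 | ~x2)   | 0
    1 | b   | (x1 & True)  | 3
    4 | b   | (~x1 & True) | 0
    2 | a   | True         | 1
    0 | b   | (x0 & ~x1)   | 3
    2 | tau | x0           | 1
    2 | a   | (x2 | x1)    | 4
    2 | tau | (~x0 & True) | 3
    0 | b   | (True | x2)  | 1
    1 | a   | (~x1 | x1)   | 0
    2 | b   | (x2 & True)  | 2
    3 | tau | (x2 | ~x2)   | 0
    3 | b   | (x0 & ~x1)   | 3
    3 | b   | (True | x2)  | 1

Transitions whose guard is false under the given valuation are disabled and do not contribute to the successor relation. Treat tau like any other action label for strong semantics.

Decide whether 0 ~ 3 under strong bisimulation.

Bisimulation quotient by refinement:
  π0 = {{0,1,2,3,4}}
  π1 = {{0,3},{1},{2},{4}}
4 equivalence class(es) (converged in 2)
0∈{0,3}, 3∈{0,3}

Answer: BISIMILAR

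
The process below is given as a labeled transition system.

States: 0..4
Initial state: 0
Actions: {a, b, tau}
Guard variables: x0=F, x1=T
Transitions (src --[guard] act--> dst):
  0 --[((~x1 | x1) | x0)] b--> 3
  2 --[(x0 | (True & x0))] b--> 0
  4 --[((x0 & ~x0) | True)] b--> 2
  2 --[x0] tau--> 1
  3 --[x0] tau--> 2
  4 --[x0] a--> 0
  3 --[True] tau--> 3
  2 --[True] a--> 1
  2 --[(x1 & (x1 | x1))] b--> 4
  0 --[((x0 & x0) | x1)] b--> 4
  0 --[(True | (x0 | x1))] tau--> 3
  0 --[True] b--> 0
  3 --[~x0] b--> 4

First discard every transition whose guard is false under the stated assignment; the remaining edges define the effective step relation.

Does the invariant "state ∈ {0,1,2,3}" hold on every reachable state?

Answer: INVARIANT VIOLATED at state 4

Trace:
Inv-set: {0,1,2,3}
R = {0,1,2,3,4}
  0: safe
  1: safe
  2: safe
  3: safe
  4: VIOLATES
witness against invariant: b → 4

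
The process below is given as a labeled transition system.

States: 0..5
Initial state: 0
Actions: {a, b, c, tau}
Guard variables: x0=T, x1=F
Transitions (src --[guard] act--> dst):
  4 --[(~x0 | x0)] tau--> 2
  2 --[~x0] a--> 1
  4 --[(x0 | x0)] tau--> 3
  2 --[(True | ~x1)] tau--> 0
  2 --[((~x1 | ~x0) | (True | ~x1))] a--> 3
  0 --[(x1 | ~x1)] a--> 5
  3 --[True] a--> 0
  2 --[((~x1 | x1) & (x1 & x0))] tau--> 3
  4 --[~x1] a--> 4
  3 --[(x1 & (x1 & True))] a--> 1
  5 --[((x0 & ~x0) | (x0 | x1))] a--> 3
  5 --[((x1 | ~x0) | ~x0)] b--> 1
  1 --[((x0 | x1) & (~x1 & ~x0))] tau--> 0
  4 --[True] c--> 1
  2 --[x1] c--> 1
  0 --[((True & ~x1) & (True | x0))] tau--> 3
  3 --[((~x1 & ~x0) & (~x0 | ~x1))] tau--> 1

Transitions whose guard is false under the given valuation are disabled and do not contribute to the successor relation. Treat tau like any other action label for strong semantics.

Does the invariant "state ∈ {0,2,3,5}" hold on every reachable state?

Inv-set: {0,2,3,5}
R = {0,3,5}
  0: safe
  3: safe
  5: safe

Answer: INVARIANT HOLDS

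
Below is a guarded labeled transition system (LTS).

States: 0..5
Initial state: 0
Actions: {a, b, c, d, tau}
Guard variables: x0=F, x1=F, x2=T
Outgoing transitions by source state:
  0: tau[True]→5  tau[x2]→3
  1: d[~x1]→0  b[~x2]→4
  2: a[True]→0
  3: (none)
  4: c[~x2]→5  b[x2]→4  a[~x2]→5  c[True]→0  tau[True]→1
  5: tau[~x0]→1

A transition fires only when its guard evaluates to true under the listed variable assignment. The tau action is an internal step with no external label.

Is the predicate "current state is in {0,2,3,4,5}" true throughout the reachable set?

Answer: INVARIANT VIOLATED at state 1

Trace:
Inv-set: {0,2,3,4,5}
R = {0,1,3,5}
  0: ✓
  1: outside
  3: ✓
  5: ✓
counterexample path to 1: tau·tau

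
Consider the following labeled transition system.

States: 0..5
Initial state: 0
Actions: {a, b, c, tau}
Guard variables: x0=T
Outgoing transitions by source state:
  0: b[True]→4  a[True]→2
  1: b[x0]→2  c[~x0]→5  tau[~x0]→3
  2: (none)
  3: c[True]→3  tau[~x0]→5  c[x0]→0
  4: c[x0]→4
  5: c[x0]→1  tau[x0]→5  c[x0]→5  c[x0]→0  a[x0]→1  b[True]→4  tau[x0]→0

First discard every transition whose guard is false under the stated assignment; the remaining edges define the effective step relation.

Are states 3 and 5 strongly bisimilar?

Refine partition for ~:
  P[0] = {{0,1,2,3,4,5}}
  P[1] = {{0},{1},{2},{3,4},{5}}
  P[2] = {{0},{1},{2},{3},{4},{5}}
Fixed point at round 3; 6 class(es).
[3]={3}  [5]={5}

Answer: NOT BISIMILAR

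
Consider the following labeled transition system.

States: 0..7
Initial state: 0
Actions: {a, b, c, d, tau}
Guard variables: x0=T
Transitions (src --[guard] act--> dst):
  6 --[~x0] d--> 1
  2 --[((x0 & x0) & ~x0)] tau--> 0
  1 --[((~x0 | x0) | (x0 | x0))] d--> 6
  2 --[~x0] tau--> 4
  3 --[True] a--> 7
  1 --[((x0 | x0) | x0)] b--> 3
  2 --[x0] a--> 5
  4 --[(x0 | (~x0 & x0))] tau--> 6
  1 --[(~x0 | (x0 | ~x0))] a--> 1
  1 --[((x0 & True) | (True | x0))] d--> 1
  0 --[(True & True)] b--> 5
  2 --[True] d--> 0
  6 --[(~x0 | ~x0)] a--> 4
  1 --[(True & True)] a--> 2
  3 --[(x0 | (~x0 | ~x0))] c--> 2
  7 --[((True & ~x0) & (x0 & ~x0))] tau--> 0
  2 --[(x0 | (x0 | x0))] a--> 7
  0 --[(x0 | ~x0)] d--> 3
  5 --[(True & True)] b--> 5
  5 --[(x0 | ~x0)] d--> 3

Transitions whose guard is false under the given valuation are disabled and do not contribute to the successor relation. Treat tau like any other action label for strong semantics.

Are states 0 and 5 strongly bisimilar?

Compute ~ classes (split until stable):
  π0 = {{0,1,2,3,4,5,6,7}}
  π1 = {{0,5},{1},{2},{3},{4},{6,7}}
stable after 2 split(s): 6 block(s)
[0]={0,5}  [5]={0,5}

Answer: BISIMILAR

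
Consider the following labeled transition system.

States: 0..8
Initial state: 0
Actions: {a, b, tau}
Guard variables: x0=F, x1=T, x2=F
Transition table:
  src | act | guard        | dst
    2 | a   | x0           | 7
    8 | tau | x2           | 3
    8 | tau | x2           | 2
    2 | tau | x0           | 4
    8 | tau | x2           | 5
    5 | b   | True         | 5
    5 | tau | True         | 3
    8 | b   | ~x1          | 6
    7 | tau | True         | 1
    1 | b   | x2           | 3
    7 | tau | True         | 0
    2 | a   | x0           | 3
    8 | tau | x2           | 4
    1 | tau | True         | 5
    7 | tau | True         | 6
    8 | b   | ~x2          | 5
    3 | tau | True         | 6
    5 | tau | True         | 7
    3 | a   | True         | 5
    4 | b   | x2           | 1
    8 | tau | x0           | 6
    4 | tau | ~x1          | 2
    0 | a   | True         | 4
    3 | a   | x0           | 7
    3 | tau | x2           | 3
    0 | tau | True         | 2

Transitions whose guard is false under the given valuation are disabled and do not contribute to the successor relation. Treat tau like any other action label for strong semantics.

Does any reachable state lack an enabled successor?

Answer: DEADLOCK at state 2

Working:
Reach set: {0,2,4}
  0: a→4  tau→2  [2 exit(s)]
  2: ∅  [STUCK]
  4: ∅  [STUCK]
Path to 2: tau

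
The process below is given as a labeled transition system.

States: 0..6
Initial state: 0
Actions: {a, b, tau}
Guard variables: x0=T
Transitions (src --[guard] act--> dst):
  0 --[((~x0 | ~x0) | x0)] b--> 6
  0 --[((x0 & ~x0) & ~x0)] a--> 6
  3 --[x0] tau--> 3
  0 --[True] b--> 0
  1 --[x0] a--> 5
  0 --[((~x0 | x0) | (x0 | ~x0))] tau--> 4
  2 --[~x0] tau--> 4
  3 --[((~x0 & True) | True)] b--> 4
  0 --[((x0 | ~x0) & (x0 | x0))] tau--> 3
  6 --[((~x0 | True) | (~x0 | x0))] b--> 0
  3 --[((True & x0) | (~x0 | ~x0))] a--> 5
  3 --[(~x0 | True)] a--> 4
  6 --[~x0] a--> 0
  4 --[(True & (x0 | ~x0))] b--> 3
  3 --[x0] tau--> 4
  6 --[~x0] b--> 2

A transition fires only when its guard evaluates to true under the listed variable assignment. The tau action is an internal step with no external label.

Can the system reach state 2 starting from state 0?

Guard filter leaves 12 enabled edge(s).
L0 = {0}
L1 = {3,4,6}  cumulative {0,3,4,6}
L2 = {5}  cumulative {0,3,4,5,6}
R = {0,3,4,5,6}

Answer: UNREACHABLE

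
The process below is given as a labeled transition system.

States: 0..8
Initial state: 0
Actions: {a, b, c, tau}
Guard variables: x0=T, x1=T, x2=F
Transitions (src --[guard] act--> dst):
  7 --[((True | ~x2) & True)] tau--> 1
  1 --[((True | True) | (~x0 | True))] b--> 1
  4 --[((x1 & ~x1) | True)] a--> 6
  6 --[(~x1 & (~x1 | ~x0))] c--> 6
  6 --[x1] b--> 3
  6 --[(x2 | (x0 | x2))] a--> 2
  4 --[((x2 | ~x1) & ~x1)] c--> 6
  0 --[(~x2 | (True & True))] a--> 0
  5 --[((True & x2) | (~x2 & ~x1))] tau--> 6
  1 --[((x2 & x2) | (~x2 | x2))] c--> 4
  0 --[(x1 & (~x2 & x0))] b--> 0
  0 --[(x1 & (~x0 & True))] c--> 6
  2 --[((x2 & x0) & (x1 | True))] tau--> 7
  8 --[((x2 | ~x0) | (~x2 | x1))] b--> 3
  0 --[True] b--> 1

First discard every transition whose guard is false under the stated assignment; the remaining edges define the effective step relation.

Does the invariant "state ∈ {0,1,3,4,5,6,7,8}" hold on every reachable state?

Answer: INVARIANT VIOLATED at state 2

Analysis:
Allowed set {0,1,3,4,5,6,7,8}
Reach set: {0,1,2,3,4,6}
  0: ✓
  1: ✓
  2: VIOLATES
  3: ✓
  4: ✓
  6: ✓
witness against invariant: b·c·a·a → 2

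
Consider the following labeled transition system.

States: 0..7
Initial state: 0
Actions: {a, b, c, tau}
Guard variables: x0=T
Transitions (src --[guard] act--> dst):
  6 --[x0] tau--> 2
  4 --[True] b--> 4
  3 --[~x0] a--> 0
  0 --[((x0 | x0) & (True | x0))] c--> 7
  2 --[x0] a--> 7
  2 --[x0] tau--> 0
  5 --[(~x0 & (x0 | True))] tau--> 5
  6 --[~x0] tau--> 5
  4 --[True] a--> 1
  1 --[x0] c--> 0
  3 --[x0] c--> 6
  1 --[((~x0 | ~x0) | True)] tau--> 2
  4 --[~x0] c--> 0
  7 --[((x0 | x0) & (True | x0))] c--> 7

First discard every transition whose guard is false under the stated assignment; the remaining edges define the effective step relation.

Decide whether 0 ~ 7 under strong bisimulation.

Answer: BISIMILAR

Working:
Compute ~ classes (split until stable):
  round 0: {{0,1,2,3,4,5,6,7}}
  round 1: {{0,3,7},{1},{2},{4},{5},{6}}
  round 2: {{0,7},{1},{2},{3},{4},{5},{6}}
stable after 3 split(s): 7 block(s)
0∈{0,7}, 7∈{0,7}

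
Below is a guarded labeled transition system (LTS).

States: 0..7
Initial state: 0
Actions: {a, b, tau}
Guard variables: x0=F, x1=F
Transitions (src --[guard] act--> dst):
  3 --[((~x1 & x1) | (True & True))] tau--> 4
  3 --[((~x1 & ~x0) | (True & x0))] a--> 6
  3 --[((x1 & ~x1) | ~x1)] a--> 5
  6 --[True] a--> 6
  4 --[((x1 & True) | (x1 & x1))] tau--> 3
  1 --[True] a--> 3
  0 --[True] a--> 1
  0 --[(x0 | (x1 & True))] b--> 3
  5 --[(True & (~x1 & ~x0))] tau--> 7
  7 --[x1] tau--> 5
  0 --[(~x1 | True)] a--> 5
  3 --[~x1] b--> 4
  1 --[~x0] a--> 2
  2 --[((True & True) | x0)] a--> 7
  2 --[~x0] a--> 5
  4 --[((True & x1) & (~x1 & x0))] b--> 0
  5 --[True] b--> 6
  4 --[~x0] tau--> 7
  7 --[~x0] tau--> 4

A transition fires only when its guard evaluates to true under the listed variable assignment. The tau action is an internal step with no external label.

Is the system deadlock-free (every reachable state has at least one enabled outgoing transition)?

Answer: DEADLOCK-FREE

Working:
Reachable = {0,1,2,3,4,5,6,7}
  0: a→1  a→5  [2 out]
  1: a→2  a→3  [2 out]
  2: a→5  a→7  [2 out]
  3: a→5  a→6  b→4  tau→4  [4 out]
  4: tau→7  [1 out]
  5: b→6  tau→7  [2 out]
  6: a→6  [1 out]
  7: tau→4  [1 out]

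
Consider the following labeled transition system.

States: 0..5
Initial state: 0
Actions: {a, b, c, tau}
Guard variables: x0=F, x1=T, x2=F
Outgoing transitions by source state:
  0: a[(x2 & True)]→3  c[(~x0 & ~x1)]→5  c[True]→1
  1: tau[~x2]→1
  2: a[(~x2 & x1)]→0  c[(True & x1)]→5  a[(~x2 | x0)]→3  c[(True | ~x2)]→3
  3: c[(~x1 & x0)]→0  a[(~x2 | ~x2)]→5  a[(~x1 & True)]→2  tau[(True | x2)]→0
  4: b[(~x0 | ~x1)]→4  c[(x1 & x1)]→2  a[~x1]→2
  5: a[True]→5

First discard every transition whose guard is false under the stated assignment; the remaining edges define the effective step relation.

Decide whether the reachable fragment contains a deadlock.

Reach set: {0,1}
  0: c→1  [1 exit(s)]
  1: tau→1  [1 exit(s)]

Answer: DEADLOCK-FREE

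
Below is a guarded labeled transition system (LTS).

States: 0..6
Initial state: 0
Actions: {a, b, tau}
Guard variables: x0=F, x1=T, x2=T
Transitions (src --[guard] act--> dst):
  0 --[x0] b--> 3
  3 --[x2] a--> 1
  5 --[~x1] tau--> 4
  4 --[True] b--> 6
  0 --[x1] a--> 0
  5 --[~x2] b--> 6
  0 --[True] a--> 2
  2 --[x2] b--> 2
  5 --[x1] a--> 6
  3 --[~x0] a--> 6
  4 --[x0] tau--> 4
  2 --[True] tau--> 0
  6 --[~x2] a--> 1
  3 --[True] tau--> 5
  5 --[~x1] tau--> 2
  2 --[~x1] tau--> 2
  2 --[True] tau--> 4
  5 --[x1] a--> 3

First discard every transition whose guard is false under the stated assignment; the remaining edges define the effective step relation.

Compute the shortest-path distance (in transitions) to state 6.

Answer: 3

Working:
Breadth-first toward 6:
  Layer 0: {0}
  Layer 1: {2}
  Layer 2: {4}
  Layer 3: {6}
6 enters at depth 3; path a·tau·b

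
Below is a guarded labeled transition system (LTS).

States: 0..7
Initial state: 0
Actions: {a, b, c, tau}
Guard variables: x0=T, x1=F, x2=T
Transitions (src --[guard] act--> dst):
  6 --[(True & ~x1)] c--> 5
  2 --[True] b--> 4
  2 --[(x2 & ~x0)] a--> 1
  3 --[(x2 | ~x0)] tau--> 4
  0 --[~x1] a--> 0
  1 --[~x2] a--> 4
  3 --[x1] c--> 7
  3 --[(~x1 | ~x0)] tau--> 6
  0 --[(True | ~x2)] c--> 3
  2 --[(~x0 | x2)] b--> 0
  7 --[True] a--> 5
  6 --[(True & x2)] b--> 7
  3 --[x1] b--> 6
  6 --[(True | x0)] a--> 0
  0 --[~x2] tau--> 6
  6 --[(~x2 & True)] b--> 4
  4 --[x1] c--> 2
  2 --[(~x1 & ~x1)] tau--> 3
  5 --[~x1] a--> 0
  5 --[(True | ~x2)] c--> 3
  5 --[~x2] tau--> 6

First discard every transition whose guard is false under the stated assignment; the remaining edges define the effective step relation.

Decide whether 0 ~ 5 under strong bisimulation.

Bisimulation quotient by refinement:
  π0 = {{0,1,2,3,4,5,6,7}}
  π1 = {{0,5},{1,4},{2},{3},{6},{7}}
6 equivalence class(es) (converged in 2)
0∈{0,5}, 5∈{0,5}

Answer: BISIMILAR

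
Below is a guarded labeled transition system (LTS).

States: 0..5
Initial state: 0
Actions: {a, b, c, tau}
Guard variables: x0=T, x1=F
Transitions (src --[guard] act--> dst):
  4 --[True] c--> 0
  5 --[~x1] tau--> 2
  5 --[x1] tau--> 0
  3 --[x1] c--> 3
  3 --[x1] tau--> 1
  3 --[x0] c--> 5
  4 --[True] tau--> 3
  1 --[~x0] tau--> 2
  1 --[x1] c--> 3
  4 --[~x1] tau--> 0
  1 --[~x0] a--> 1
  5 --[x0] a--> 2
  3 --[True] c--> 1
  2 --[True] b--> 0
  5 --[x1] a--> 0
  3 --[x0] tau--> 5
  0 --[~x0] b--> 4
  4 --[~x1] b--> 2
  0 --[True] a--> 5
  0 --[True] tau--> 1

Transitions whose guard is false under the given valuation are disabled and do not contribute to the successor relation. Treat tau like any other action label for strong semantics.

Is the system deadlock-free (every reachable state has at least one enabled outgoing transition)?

Reachable = {0,1,2,5}
  0: a→5  tau→1  [deg 2]
  1: ∅  [no exit]
  2: b→0  [deg 1]
  5: a→2  tau→2  [deg 2]
witness 1: tau

Answer: DEADLOCK at state 1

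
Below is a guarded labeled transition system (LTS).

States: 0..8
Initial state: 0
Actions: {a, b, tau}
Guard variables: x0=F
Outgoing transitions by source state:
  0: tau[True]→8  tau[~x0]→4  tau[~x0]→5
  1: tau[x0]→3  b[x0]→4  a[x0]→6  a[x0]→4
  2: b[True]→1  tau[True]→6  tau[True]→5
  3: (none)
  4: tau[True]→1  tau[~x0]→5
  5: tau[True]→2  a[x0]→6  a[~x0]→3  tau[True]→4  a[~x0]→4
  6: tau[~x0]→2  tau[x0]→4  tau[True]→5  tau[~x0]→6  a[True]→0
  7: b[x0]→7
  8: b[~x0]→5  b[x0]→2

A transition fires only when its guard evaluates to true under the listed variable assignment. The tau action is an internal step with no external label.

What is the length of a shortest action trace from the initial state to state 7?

Breadth-first toward 7:
  depth 0: {0}
  depth 1: {4,5,8}
  depth 2: {1,2,3}
  depth 3: {6}
7 never appears.

Answer: UNREACHABLE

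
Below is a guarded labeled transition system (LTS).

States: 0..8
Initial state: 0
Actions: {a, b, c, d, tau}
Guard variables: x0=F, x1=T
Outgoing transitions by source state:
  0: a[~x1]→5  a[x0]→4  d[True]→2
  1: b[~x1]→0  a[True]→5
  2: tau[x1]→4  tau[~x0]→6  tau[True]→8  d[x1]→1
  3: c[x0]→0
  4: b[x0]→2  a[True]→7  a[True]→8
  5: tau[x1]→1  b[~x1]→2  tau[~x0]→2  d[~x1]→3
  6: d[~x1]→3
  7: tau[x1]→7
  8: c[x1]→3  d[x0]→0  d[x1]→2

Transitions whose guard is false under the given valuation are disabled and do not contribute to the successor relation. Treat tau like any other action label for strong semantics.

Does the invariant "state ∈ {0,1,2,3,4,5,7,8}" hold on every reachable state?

Allowed set {0,1,2,3,4,5,7,8}
Reach set: {0,1,2,3,4,5,6,7,8}
  0: ok
  1: ok
  2: ok
  3: ok
  4: ok
  5: ok
  6: VIOLATES
  7: ok
  8: ok
reach 6 via d·tau — violates

Answer: INVARIANT VIOLATED at state 6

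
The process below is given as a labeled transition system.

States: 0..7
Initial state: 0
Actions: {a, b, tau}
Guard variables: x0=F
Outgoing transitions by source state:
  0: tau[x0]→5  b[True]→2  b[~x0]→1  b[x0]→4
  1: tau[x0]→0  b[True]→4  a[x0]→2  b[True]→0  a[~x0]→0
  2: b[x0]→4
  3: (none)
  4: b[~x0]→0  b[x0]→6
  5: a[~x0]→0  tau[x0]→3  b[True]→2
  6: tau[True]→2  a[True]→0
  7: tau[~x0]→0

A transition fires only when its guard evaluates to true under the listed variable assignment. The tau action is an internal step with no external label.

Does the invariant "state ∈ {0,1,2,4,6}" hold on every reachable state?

Answer: INVARIANT HOLDS

Trace:
Safe = {0,1,2,4,6}
Reachable = {0,1,2,4}
  0: safe
  1: safe
  2: safe
  4: safe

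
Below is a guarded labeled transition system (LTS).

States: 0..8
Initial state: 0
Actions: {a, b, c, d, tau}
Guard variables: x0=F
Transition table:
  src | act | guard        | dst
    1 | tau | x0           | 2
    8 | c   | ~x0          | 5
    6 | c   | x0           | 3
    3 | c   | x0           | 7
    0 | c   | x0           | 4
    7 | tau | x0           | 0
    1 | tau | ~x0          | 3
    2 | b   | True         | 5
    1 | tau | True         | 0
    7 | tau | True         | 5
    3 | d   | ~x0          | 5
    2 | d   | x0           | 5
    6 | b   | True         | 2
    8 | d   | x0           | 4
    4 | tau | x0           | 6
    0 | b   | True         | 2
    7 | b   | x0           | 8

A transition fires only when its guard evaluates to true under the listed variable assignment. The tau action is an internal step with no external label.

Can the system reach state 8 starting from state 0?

8 transition(s) survive guard evaluation.
L0 = {0}
L1 = {2}  cumulative {0,2}
L2 = {5}  cumulative {0,2,5}
Reachable = {0,2,5}

Answer: UNREACHABLE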